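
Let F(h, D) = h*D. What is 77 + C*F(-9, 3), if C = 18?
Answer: -409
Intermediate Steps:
F(h, D) = D*h
77 + C*F(-9, 3) = 77 + 18*(3*(-9)) = 77 + 18*(-27) = 77 - 486 = -409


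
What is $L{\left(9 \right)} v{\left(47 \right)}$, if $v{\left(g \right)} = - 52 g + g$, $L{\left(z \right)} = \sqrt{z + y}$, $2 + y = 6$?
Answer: $- 2397 \sqrt{13} \approx -8642.5$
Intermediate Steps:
$y = 4$ ($y = -2 + 6 = 4$)
$L{\left(z \right)} = \sqrt{4 + z}$ ($L{\left(z \right)} = \sqrt{z + 4} = \sqrt{4 + z}$)
$v{\left(g \right)} = - 51 g$
$L{\left(9 \right)} v{\left(47 \right)} = \sqrt{4 + 9} \left(\left(-51\right) 47\right) = \sqrt{13} \left(-2397\right) = - 2397 \sqrt{13}$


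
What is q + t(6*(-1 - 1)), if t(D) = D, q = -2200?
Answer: -2212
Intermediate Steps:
q + t(6*(-1 - 1)) = -2200 + 6*(-1 - 1) = -2200 + 6*(-2) = -2200 - 12 = -2212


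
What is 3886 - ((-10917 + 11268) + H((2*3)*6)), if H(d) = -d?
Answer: 3571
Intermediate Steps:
3886 - ((-10917 + 11268) + H((2*3)*6)) = 3886 - ((-10917 + 11268) - 2*3*6) = 3886 - (351 - 6*6) = 3886 - (351 - 1*36) = 3886 - (351 - 36) = 3886 - 1*315 = 3886 - 315 = 3571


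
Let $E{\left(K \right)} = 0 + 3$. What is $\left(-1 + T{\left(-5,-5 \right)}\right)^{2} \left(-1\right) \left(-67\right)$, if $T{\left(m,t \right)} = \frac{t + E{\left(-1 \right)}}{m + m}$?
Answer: $\frac{1072}{25} \approx 42.88$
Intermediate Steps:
$E{\left(K \right)} = 3$
$T{\left(m,t \right)} = \frac{3 + t}{2 m}$ ($T{\left(m,t \right)} = \frac{t + 3}{m + m} = \frac{3 + t}{2 m}$)
$\left(-1 + T{\left(-5,-5 \right)}\right)^{2} \left(-1\right) \left(-67\right) = \left(-1 + \frac{3 - 5}{2 \left(-5\right)}\right)^{2} \left(-1\right) \left(-67\right) = \left(-1 + \frac{1}{2} \left(- \frac{1}{5}\right) \left(-2\right)\right)^{2} \left(-1\right) \left(-67\right) = \left(-1 + \frac{1}{5}\right)^{2} \left(-1\right) \left(-67\right) = \left(- \frac{4}{5}\right)^{2} \left(-1\right) \left(-67\right) = \frac{16}{25} \left(-1\right) \left(-67\right) = \left(- \frac{16}{25}\right) \left(-67\right) = \frac{1072}{25}$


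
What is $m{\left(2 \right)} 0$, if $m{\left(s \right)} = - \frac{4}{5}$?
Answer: $0$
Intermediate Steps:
$m{\left(s \right)} = - \frac{4}{5}$ ($m{\left(s \right)} = \left(-4\right) \frac{1}{5} = - \frac{4}{5}$)
$m{\left(2 \right)} 0 = \left(- \frac{4}{5}\right) 0 = 0$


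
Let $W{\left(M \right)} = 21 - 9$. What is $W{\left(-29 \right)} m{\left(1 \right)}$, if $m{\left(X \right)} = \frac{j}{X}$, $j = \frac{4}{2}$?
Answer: $24$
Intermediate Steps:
$W{\left(M \right)} = 12$
$j = 2$ ($j = 4 \cdot \frac{1}{2} = 2$)
$m{\left(X \right)} = \frac{2}{X}$
$W{\left(-29 \right)} m{\left(1 \right)} = 12 \cdot \frac{2}{1} = 12 \cdot 2 \cdot 1 = 12 \cdot 2 = 24$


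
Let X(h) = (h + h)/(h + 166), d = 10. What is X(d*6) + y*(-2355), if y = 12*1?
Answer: -3193320/113 ≈ -28259.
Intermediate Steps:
y = 12
X(h) = 2*h/(166 + h) (X(h) = (2*h)/(166 + h) = 2*h/(166 + h))
X(d*6) + y*(-2355) = 2*(10*6)/(166 + 10*6) + 12*(-2355) = 2*60/(166 + 60) - 28260 = 2*60/226 - 28260 = 2*60*(1/226) - 28260 = 60/113 - 28260 = -3193320/113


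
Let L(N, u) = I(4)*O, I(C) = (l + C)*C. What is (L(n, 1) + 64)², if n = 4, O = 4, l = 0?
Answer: 16384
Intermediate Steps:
I(C) = C² (I(C) = (0 + C)*C = C*C = C²)
L(N, u) = 64 (L(N, u) = 4²*4 = 16*4 = 64)
(L(n, 1) + 64)² = (64 + 64)² = 128² = 16384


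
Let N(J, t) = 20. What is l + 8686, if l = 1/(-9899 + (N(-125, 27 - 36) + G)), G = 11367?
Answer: 12924769/1488 ≈ 8686.0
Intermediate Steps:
l = 1/1488 (l = 1/(-9899 + (20 + 11367)) = 1/(-9899 + 11387) = 1/1488 ≈ 0.00067204)
l + 8686 = 1/1488 + 8686 = 12924769/1488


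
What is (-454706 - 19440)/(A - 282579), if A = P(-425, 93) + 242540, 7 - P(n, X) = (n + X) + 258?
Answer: 237073/19979 ≈ 11.866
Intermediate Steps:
P(n, X) = -251 - X - n (P(n, X) = 7 - ((n + X) + 258) = 7 - ((X + n) + 258) = 7 - (258 + X + n) = 7 + (-258 - X - n) = -251 - X - n)
A = 242621 (A = (-251 - 1*93 - 1*(-425)) + 242540 = (-251 - 93 + 425) + 242540 = 81 + 242540 = 242621)
(-454706 - 19440)/(A - 282579) = (-454706 - 19440)/(242621 - 282579) = -474146/(-39958) = -474146*(-1/39958) = 237073/19979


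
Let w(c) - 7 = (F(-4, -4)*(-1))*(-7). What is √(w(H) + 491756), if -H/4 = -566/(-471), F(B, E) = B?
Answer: √491735 ≈ 701.24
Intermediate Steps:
H = -2264/471 (H = -(-2264)/(-471) = -(-2264)*(-1)/471 = -4*566/471 = -2264/471 ≈ -4.8068)
w(c) = -21 (w(c) = 7 - 4*(-1)*(-7) = 7 + 4*(-7) = 7 - 28 = -21)
√(w(H) + 491756) = √(-21 + 491756) = √491735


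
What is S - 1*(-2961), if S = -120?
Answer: 2841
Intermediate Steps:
S - 1*(-2961) = -120 - 1*(-2961) = -120 + 2961 = 2841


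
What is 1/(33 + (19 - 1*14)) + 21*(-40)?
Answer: -31919/38 ≈ -839.97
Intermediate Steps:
1/(33 + (19 - 1*14)) + 21*(-40) = 1/(33 + (19 - 14)) - 840 = 1/(33 + 5) - 840 = 1/38 - 840 = -31919/38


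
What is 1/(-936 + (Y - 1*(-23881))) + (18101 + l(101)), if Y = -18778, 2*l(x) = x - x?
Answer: 75426868/4167 ≈ 18101.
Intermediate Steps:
l(x) = 0 (l(x) = (x - x)/2 = (½)*0 = 0)
1/(-936 + (Y - 1*(-23881))) + (18101 + l(101)) = 1/(-936 + (-18778 - 1*(-23881))) + (18101 + 0) = 1/(-936 + (-18778 + 23881)) + 18101 = 1/(-936 + 5103) + 18101 = 1/4167 + 18101 = 75426868/4167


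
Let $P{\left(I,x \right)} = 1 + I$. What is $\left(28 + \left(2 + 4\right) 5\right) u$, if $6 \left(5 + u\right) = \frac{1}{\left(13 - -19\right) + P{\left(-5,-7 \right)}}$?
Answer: $- \frac{24331}{84} \approx -289.65$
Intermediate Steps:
$u = - \frac{839}{168}$ ($u = -5 + \frac{1}{6 \left(\left(13 - -19\right) + \left(1 - 5\right)\right)} = -5 + \frac{1}{6 \left(\left(13 + 19\right) - 4\right)} = -5 + \frac{1}{6 \left(32 - 4\right)} = -5 + \frac{1}{6 \cdot 28} = -5 + \frac{1}{6} \cdot \frac{1}{28} = -5 + \frac{1}{168} = - \frac{839}{168} \approx -4.994$)
$\left(28 + \left(2 + 4\right) 5\right) u = \left(28 + \left(2 + 4\right) 5\right) \left(- \frac{839}{168}\right) = \left(28 + 6 \cdot 5\right) \left(- \frac{839}{168}\right) = \left(28 + 30\right) \left(- \frac{839}{168}\right) = 58 \left(- \frac{839}{168}\right) = - \frac{24331}{84}$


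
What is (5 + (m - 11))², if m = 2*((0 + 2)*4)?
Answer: 100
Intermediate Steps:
m = 16 (m = 2*(2*4) = 2*8 = 16)
(5 + (m - 11))² = (5 + (16 - 11))² = (5 + 5)² = 10² = 100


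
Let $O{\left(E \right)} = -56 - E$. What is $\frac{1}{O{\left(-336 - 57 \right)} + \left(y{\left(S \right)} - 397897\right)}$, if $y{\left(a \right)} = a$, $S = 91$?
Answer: $- \frac{1}{397469} \approx -2.5159 \cdot 10^{-6}$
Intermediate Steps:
$\frac{1}{O{\left(-336 - 57 \right)} + \left(y{\left(S \right)} - 397897\right)} = \frac{1}{\left(-56 - \left(-336 - 57\right)\right) + \left(91 - 397897\right)} = \frac{1}{\left(-56 - -393\right) - 397806} = \frac{1}{\left(-56 + 393\right) - 397806} = \frac{1}{337 - 397806} = \frac{1}{-397469} = - \frac{1}{397469}$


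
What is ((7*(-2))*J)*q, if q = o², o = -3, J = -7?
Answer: 882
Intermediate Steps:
q = 9 (q = (-3)² = 9)
((7*(-2))*J)*q = ((7*(-2))*(-7))*9 = -14*(-7)*9 = 98*9 = 882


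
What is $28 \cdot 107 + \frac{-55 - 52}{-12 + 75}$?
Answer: $\frac{188641}{63} \approx 2994.3$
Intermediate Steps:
$28 \cdot 107 + \frac{-55 - 52}{-12 + 75} = 2996 - \frac{107}{63} = \frac{188641}{63}$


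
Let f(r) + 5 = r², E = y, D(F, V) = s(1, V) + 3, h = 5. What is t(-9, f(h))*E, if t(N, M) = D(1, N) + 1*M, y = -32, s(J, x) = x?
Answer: -448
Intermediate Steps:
D(F, V) = 3 + V (D(F, V) = V + 3 = 3 + V)
E = -32
f(r) = -5 + r²
t(N, M) = 3 + M + N (t(N, M) = (3 + N) + 1*M = (3 + N) + M = 3 + M + N)
t(-9, f(h))*E = (3 + (-5 + 5²) - 9)*(-32) = (3 + (-5 + 25) - 9)*(-32) = (3 + 20 - 9)*(-32) = 14*(-32) = -448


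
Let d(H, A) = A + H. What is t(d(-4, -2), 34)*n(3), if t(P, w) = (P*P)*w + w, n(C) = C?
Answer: 3774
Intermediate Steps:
t(P, w) = w + w*P² (t(P, w) = P²*w + w = w*P² + w = w + w*P²)
t(d(-4, -2), 34)*n(3) = (34*(1 + (-2 - 4)²))*3 = (34*(1 + (-6)²))*3 = (34*(1 + 36))*3 = (34*37)*3 = 1258*3 = 3774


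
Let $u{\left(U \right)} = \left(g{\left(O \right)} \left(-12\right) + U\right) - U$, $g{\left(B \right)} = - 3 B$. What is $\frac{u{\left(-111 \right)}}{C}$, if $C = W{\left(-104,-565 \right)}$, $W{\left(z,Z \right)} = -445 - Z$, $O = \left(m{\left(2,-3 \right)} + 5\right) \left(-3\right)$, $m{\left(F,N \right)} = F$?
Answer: $- \frac{63}{10} \approx -6.3$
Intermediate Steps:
$O = -21$ ($O = \left(2 + 5\right) \left(-3\right) = 7 \left(-3\right) = -21$)
$C = 120$ ($C = -445 - -565 = -445 + 565 = 120$)
$u{\left(U \right)} = -756$ ($u{\left(U \right)} = \left(\left(-3\right) \left(-21\right) \left(-12\right) + U\right) - U = \left(63 \left(-12\right) + U\right) - U = \left(-756 + U\right) - U = -756$)
$\frac{u{\left(-111 \right)}}{C} = - \frac{756}{120} = \left(-756\right) \frac{1}{120} = - \frac{63}{10}$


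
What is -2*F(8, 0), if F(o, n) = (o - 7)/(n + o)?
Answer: -¼ ≈ -0.25000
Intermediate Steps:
F(o, n) = (-7 + o)/(n + o)
-2*F(8, 0) = -2*(-7 + 8)/(0 + 8) = -2/8 = -1/4 = -2*⅛ = -¼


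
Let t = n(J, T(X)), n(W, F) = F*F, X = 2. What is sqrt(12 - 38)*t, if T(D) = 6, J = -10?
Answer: 36*I*sqrt(26) ≈ 183.56*I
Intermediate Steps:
n(W, F) = F**2
t = 36 (t = 6**2 = 36)
sqrt(12 - 38)*t = sqrt(12 - 38)*36 = sqrt(-26)*36 = (I*sqrt(26))*36 = 36*I*sqrt(26)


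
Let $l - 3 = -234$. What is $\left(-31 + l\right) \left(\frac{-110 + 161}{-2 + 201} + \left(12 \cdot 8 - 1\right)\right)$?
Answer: $- \frac{4966472}{199} \approx -24957.0$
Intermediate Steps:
$l = -231$ ($l = 3 - 234 = -231$)
$\left(-31 + l\right) \left(\frac{-110 + 161}{-2 + 201} + \left(12 \cdot 8 - 1\right)\right) = \left(-31 - 231\right) \left(\frac{-110 + 161}{-2 + 201} + \left(12 \cdot 8 - 1\right)\right) = - 262 \left(\frac{51}{199} + \left(96 - 1\right)\right) = - 262 \left(51 \cdot \frac{1}{199} + 95\right) = - 262 \left(\frac{51}{199} + 95\right) = \left(-262\right) \frac{18956}{199} = - \frac{4966472}{199}$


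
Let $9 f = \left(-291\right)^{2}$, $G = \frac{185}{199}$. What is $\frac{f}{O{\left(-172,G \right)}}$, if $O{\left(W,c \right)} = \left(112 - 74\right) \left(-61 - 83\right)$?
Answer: $- \frac{9409}{5472} \approx -1.7195$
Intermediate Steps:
$G = \frac{185}{199}$ ($G = 185 \cdot \frac{1}{199} = \frac{185}{199} \approx 0.92965$)
$f = 9409$ ($f = \frac{\left(-291\right)^{2}}{9} = \frac{1}{9} \cdot 84681 = 9409$)
$O{\left(W,c \right)} = -5472$ ($O{\left(W,c \right)} = 38 \left(-144\right) = -5472$)
$\frac{f}{O{\left(-172,G \right)}} = \frac{9409}{-5472} = 9409 \left(- \frac{1}{5472}\right) = - \frac{9409}{5472}$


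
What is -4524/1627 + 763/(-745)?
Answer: -4611781/1212115 ≈ -3.8047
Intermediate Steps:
-4524/1627 + 763/(-745) = -4524*1/1627 + 763*(-1/745) = -4524/1627 - 763/745 = -4611781/1212115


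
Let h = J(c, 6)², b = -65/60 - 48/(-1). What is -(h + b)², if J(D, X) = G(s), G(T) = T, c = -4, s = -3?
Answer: -450241/144 ≈ -3126.7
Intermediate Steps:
J(D, X) = -3
b = 563/12 (b = -65*1/60 - 48*(-1) = -13/12 + 48 = 563/12 ≈ 46.917)
h = 9 (h = (-3)² = 9)
-(h + b)² = -(9 + 563/12)² = -(671/12)² = -1*450241/144 = -450241/144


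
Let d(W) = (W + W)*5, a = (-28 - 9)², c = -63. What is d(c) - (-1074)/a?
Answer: -861396/1369 ≈ -629.22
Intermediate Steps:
a = 1369 (a = (-37)² = 1369)
d(W) = 10*W (d(W) = (2*W)*5 = 10*W)
d(c) - (-1074)/a = 10*(-63) - (-1074)/1369 = -630 - (-1074)/1369 = -630 - 1*(-1074/1369) = -630 + 1074/1369 = -861396/1369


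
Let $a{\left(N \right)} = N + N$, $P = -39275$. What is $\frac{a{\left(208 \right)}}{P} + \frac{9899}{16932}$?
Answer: $\frac{381739513}{665004300} \approx 0.57404$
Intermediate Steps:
$a{\left(N \right)} = 2 N$
$\frac{a{\left(208 \right)}}{P} + \frac{9899}{16932} = \frac{2 \cdot 208}{-39275} + \frac{9899}{16932} = 416 \left(- \frac{1}{39275}\right) + 9899 \cdot \frac{1}{16932} = - \frac{416}{39275} + \frac{9899}{16932} = \frac{381739513}{665004300}$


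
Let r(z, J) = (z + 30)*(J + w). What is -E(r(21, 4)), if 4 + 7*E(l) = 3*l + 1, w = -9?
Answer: 768/7 ≈ 109.71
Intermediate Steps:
r(z, J) = (-9 + J)*(30 + z) (r(z, J) = (z + 30)*(J - 9) = (30 + z)*(-9 + J) = (-9 + J)*(30 + z))
E(l) = -3/7 + 3*l/7 (E(l) = -4/7 + (3*l + 1)/7 = -4/7 + (1 + 3*l)/7 = -4/7 + (⅐ + 3*l/7) = -3/7 + 3*l/7)
-E(r(21, 4)) = -(-3/7 + 3*(-270 - 9*21 + 30*4 + 4*21)/7) = -(-3/7 + 3*(-270 - 189 + 120 + 84)/7) = -(-3/7 + (3/7)*(-255)) = -(-3/7 - 765/7) = -1*(-768/7) = 768/7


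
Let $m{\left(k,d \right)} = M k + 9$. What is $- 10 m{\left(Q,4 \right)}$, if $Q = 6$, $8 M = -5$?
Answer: $- \frac{105}{2} \approx -52.5$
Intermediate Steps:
$M = - \frac{5}{8}$ ($M = \frac{1}{8} \left(-5\right) = - \frac{5}{8} \approx -0.625$)
$m{\left(k,d \right)} = 9 - \frac{5 k}{8}$ ($m{\left(k,d \right)} = - \frac{5 k}{8} + 9 = 9 - \frac{5 k}{8}$)
$- 10 m{\left(Q,4 \right)} = - 10 \left(9 - \frac{15}{4}\right) = \left(-10\right) \frac{21}{4} = - \frac{105}{2}$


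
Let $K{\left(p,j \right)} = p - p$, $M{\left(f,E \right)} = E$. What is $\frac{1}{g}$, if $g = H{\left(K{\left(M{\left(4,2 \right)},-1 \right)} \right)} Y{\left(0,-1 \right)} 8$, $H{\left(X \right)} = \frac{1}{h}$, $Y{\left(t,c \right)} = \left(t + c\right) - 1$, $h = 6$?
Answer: $- \frac{3}{8} \approx -0.375$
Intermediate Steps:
$Y{\left(t,c \right)} = -1 + c + t$ ($Y{\left(t,c \right)} = \left(c + t\right) - 1 = -1 + c + t$)
$K{\left(p,j \right)} = 0$
$H{\left(X \right)} = \frac{1}{6}$
$g = - \frac{8}{3}$ ($g = \frac{-1 - 1 + 0}{6} \cdot 8 = \frac{1}{6} \left(-2\right) 8 = \left(- \frac{1}{3}\right) 8 = - \frac{8}{3} \approx -2.6667$)
$\frac{1}{g} = \frac{1}{- \frac{8}{3}} = - \frac{3}{8}$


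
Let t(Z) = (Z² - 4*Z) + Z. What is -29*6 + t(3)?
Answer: -174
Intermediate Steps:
t(Z) = Z² - 3*Z
-29*6 + t(3) = -29*6 + 3*(-3 + 3) = -174 + 3*0 = -174 + 0 = -174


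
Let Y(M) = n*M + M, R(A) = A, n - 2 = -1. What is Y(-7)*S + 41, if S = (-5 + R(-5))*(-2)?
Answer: -239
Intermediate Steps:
n = 1 (n = 2 - 1 = 1)
Y(M) = 2*M (Y(M) = 1*M + M = M + M = 2*M)
S = 20 (S = (-5 - 5)*(-2) = -10*(-2) = 20)
Y(-7)*S + 41 = (2*(-7))*20 + 41 = -14*20 + 41 = -280 + 41 = -239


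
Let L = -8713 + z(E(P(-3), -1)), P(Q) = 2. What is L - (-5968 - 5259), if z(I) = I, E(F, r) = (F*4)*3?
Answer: 2538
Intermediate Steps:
E(F, r) = 12*F (E(F, r) = (4*F)*3 = 12*F)
L = -8689 (L = -8713 + 12*2 = -8713 + 24 = -8689)
L - (-5968 - 5259) = -8689 - (-5968 - 5259) = -8689 - 1*(-11227) = -8689 + 11227 = 2538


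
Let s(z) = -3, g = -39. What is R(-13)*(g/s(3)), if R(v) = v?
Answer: -169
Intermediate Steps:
R(-13)*(g/s(3)) = -(-507)/(-3) = -(-507)*(-1)/3 = -13*13 = -169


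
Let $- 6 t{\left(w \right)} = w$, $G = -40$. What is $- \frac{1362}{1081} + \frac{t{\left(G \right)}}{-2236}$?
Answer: $- \frac{2289479}{1812837} \approx -1.2629$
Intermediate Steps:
$t{\left(w \right)} = - \frac{w}{6}$
$- \frac{1362}{1081} + \frac{t{\left(G \right)}}{-2236} = - \frac{1362}{1081} + \frac{\left(- \frac{1}{6}\right) \left(-40\right)}{-2236} = \left(-1362\right) \frac{1}{1081} + \frac{20}{3} \left(- \frac{1}{2236}\right) = - \frac{1362}{1081} - \frac{5}{1677} = - \frac{2289479}{1812837}$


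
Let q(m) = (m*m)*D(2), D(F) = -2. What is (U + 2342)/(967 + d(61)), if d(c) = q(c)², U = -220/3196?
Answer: 1871203/44252080469 ≈ 4.2285e-5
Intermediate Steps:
U = -55/799 (U = -220*1/3196 = -55/799 ≈ -0.068836)
q(m) = -2*m² (q(m) = (m*m)*(-2) = m²*(-2) = -2*m²)
d(c) = 4*c⁴ (d(c) = (-2*c²)² = 4*c⁴)
(U + 2342)/(967 + d(61)) = (-55/799 + 2342)/(967 + 4*61⁴) = 1871203/(799*(967 + 4*13845841)) = 1871203/(799*(967 + 55383364)) = (1871203/799)/55384331 = (1871203/799)*(1/55384331) = 1871203/44252080469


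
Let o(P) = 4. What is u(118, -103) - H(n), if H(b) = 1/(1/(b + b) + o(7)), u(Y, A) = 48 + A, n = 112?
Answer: -49559/897 ≈ -55.250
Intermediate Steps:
H(b) = 1/(4 + 1/(2*b)) (H(b) = 1/(1/(b + b) + 4) = 1/(1/(2*b) + 4) = 1/(4 + 1/(2*b)))
u(118, -103) - H(n) = (48 - 103) - 2*112/(1 + 8*112) = -55 - 2*112/(1 + 896) = -55 - 2*112/897 = -55 - 1*224/897 = -55 - 224/897 = -49559/897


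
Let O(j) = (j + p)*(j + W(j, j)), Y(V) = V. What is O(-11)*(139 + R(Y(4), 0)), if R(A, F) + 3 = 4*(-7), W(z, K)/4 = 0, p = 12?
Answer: -1188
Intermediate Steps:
W(z, K) = 0 (W(z, K) = 4*0 = 0)
R(A, F) = -31 (R(A, F) = -3 + 4*(-7) = -3 - 28 = -31)
O(j) = j*(12 + j) (O(j) = (j + 12)*(j + 0) = (12 + j)*j = j*(12 + j))
O(-11)*(139 + R(Y(4), 0)) = (-11*(12 - 11))*(139 - 31) = -11*1*108 = -11*108 = -1188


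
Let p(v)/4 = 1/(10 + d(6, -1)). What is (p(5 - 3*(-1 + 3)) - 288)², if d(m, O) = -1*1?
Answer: 6697744/81 ≈ 82688.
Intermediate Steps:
d(m, O) = -1
p(v) = 4/9 (p(v) = 4/(10 - 1) = 4/9)
(p(5 - 3*(-1 + 3)) - 288)² = (4/9 - 288)² = (-2588/9)² = 6697744/81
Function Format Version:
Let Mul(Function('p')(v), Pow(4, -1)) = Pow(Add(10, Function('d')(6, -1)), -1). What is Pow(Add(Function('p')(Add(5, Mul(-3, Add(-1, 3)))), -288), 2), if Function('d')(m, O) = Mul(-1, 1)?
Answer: Rational(6697744, 81) ≈ 82688.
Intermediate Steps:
Function('d')(m, O) = -1
Function('p')(v) = Rational(4, 9) (Function('p')(v) = Mul(4, Pow(Add(10, -1), -1)) = Mul(4, Pow(9, -1)) = Mul(4, Rational(1, 9)) = Rational(4, 9))
Pow(Add(Function('p')(Add(5, Mul(-3, Add(-1, 3)))), -288), 2) = Pow(Add(Rational(4, 9), -288), 2) = Pow(Rational(-2588, 9), 2) = Rational(6697744, 81)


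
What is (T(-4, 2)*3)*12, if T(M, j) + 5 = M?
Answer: -324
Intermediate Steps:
T(M, j) = -5 + M
(T(-4, 2)*3)*12 = ((-5 - 4)*3)*12 = -9*3*12 = -27*12 = -324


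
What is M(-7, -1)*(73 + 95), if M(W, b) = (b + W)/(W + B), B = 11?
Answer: -336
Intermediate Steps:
M(W, b) = (W + b)/(11 + W) (M(W, b) = (b + W)/(W + 11) = (W + b)/(11 + W))
M(-7, -1)*(73 + 95) = ((-7 - 1)/(11 - 7))*(73 + 95) = (-8/4)*168 = ((¼)*(-8))*168 = -2*168 = -336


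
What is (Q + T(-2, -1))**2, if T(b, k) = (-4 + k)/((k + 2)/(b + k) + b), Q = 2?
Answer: 841/49 ≈ 17.163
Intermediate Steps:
T(b, k) = (-4 + k)/(b + (2 + k)/(b + k)) (T(b, k) = (-4 + k)/((2 + k)/(b + k) + b) = (-4 + k)/(b + (2 + k)/(b + k)))
(Q + T(-2, -1))**2 = (2 + ((-1)**2 - 4*(-2) - 4*(-1) - 2*(-1))/(2 - 1 + (-2)**2 - 2*(-1)))**2 = (2 + (1 + 8 + 4 + 2)/(2 - 1 + 4 + 2))**2 = (2 + 15/7)**2 = (29/7)**2 = 841/49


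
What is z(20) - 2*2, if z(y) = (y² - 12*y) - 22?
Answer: 134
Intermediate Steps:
z(y) = -22 + y² - 12*y
z(20) - 2*2 = (-22 + 20² - 12*20) - 2*2 = (-22 + 400 - 240) - 4 = 138 - 4 = 134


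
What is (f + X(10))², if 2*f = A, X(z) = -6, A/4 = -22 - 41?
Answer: 17424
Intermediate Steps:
A = -252 (A = 4*(-22 - 41) = 4*(-63) = -252)
f = -126 (f = (½)*(-252) = -126)
(f + X(10))² = (-126 - 6)² = (-132)² = 17424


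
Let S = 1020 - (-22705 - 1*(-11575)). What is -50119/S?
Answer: -50119/12150 ≈ -4.1250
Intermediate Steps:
S = 12150 (S = 1020 - (-22705 + 11575) = 1020 - 1*(-11130) = 1020 + 11130 = 12150)
-50119/S = -50119/12150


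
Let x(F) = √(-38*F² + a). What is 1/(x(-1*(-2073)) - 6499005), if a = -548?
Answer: -1299801/8447445857815 - I*√6531962/8447445857815 ≈ -1.5387e-7 - 3.0255e-10*I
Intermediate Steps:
x(F) = √(-548 - 38*F²) (x(F) = √(-38*F² - 548) = √(-548 - 38*F²))
1/(x(-1*(-2073)) - 6499005) = 1/(√(-548 - 38*(-1*(-2073))²) - 6499005) = 1/(√(-548 - 38*2073²) - 6499005) = 1/(√(-548 - 38*4297329) - 6499005) = 1/(√(-548 - 163298502) - 6499005) = 1/(√(-163299050) - 6499005) = 1/(5*I*√6531962 - 6499005) = 1/(-6499005 + 5*I*√6531962)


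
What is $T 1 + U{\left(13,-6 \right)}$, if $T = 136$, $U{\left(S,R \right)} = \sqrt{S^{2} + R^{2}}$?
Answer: $136 + \sqrt{205} \approx 150.32$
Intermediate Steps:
$U{\left(S,R \right)} = \sqrt{R^{2} + S^{2}}$
$T 1 + U{\left(13,-6 \right)} = 136 \cdot 1 + \sqrt{\left(-6\right)^{2} + 13^{2}} = 136 + \sqrt{36 + 169} = 136 + \sqrt{205}$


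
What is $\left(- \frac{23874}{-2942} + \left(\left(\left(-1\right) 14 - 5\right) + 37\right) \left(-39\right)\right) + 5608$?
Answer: $\frac{7228663}{1471} \approx 4914.1$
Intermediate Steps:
$\left(- \frac{23874}{-2942} + \left(\left(\left(-1\right) 14 - 5\right) + 37\right) \left(-39\right)\right) + 5608 = \left(\left(-23874\right) \left(- \frac{1}{2942}\right) + \left(\left(-14 - 5\right) + 37\right) \left(-39\right)\right) + 5608 = \left(\frac{11937}{1471} + \left(-19 + 37\right) \left(-39\right)\right) + 5608 = \left(\frac{11937}{1471} + 18 \left(-39\right)\right) + 5608 = \left(\frac{11937}{1471} - 702\right) + 5608 = - \frac{1020705}{1471} + 5608 = \frac{7228663}{1471}$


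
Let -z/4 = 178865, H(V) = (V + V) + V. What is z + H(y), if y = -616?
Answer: -717308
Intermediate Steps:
H(V) = 3*V (H(V) = 2*V + V = 3*V)
z = -715460 (z = -4*178865 = -715460)
z + H(y) = -715460 + 3*(-616) = -715460 - 1848 = -717308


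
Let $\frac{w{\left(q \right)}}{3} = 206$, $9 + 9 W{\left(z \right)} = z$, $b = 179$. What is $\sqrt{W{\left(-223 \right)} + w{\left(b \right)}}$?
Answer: $\frac{\sqrt{5330}}{3} \approx 24.336$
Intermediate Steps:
$W{\left(z \right)} = -1 + \frac{z}{9}$
$w{\left(q \right)} = 618$ ($w{\left(q \right)} = 3 \cdot 206 = 618$)
$\sqrt{W{\left(-223 \right)} + w{\left(b \right)}} = \sqrt{\left(-1 + \frac{1}{9} \left(-223\right)\right) + 618} = \sqrt{\left(-1 - \frac{223}{9}\right) + 618} = \sqrt{- \frac{232}{9} + 618} = \sqrt{\frac{5330}{9}} = \frac{\sqrt{5330}}{3}$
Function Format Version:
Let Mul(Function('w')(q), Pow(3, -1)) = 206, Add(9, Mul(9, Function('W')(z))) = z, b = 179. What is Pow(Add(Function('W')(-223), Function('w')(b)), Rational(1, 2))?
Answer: Mul(Rational(1, 3), Pow(5330, Rational(1, 2))) ≈ 24.336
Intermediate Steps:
Function('W')(z) = Add(-1, Mul(Rational(1, 9), z))
Function('w')(q) = 618 (Function('w')(q) = Mul(3, 206) = 618)
Pow(Add(Function('W')(-223), Function('w')(b)), Rational(1, 2)) = Pow(Add(Add(-1, Mul(Rational(1, 9), -223)), 618), Rational(1, 2)) = Pow(Add(Add(-1, Rational(-223, 9)), 618), Rational(1, 2)) = Pow(Add(Rational(-232, 9), 618), Rational(1, 2)) = Pow(Rational(5330, 9), Rational(1, 2)) = Mul(Rational(1, 3), Pow(5330, Rational(1, 2)))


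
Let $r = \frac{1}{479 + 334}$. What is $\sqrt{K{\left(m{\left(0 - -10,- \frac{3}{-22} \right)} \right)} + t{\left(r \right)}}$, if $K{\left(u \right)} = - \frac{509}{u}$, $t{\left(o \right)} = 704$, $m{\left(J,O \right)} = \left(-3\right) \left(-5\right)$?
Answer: $\frac{23 \sqrt{285}}{15} \approx 25.886$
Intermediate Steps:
$r = \frac{1}{813} \approx 0.00123$
$m{\left(J,O \right)} = 15$
$\sqrt{K{\left(m{\left(0 - -10,- \frac{3}{-22} \right)} \right)} + t{\left(r \right)}} = \sqrt{- \frac{509}{15} + 704} = \sqrt{\frac{10051}{15}} = \frac{23 \sqrt{285}}{15}$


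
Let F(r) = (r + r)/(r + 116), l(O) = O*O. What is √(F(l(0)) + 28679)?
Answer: √28679 ≈ 169.35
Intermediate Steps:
l(O) = O²
F(r) = 2*r/(116 + r) (F(r) = (2*r)/(116 + r) = 2*r/(116 + r))
√(F(l(0)) + 28679) = √(2*0²/(116 + 0²) + 28679) = √(2*0/(116 + 0) + 28679) = √(2*0/116 + 28679) = √(2*0*(1/116) + 28679) = √(0 + 28679) = √28679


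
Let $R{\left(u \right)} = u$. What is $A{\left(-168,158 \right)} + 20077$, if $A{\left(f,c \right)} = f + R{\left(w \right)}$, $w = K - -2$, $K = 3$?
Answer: $19914$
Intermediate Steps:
$w = 5$ ($w = 3 - -2 = 3 + 2 = 5$)
$A{\left(f,c \right)} = 5 + f$ ($A{\left(f,c \right)} = f + 5 = 5 + f$)
$A{\left(-168,158 \right)} + 20077 = \left(5 - 168\right) + 20077 = -163 + 20077 = 19914$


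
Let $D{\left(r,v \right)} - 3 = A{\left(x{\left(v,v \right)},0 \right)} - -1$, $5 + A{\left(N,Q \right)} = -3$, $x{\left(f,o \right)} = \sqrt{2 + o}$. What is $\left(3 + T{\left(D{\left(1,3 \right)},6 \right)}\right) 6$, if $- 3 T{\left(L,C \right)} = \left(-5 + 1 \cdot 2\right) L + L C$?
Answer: $42$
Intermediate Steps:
$A{\left(N,Q \right)} = -8$ ($A{\left(N,Q \right)} = -5 - 3 = -8$)
$D{\left(r,v \right)} = -4$ ($D{\left(r,v \right)} = 3 - 7 = -4$)
$T{\left(L,C \right)} = L - \frac{C L}{3}$ ($T{\left(L,C \right)} = - \frac{\left(-5 + 1 \cdot 2\right) L + L C}{3} = - \frac{\left(-5 + 2\right) L + C L}{3} = - \frac{- 3 L + C L}{3} = L - \frac{C L}{3}$)
$\left(3 + T{\left(D{\left(1,3 \right)},6 \right)}\right) 6 = \left(3 + \frac{1}{3} \left(-4\right) \left(3 - 6\right)\right) 6 = \left(3 + \frac{1}{3} \left(-4\right) \left(-3\right)\right) 6 = \left(3 + 4\right) 6 = 7 \cdot 6 = 42$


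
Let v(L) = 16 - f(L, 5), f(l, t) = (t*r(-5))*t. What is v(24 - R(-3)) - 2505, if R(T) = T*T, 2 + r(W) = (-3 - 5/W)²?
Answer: -2539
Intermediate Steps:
r(W) = -2 + (-3 - 5/W)²
R(T) = T²
f(l, t) = 2*t² (f(l, t) = (t*(7 + 25/(-5)² + 30/(-5)))*t = (t*(7 + 25*(1/25) + 30*(-⅕)))*t = (t*(7 + 1 - 6))*t = (t*2)*t = (2*t)*t = 2*t²)
v(L) = -34 (v(L) = 16 - 2*5² = 16 - 2*25 = 16 - 1*50 = 16 - 50 = -34)
v(24 - R(-3)) - 2505 = -34 - 2505 = -2539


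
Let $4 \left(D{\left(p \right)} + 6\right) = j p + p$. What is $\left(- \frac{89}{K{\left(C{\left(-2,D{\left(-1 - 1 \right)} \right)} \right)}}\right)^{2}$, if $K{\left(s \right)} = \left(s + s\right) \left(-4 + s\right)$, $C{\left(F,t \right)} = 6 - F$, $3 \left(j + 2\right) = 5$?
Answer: $\frac{7921}{4096} \approx 1.9338$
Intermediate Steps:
$j = - \frac{1}{3}$ ($j = -2 + \frac{1}{3} \cdot 5 = -2 + \frac{5}{3} = - \frac{1}{3} \approx -0.33333$)
$D{\left(p \right)} = -6 + \frac{p}{6}$ ($D{\left(p \right)} = -6 + \frac{- \frac{p}{3} + p}{4} = -6 + \frac{\frac{2}{3} p}{4} = -6 + \frac{p}{6}$)
$K{\left(s \right)} = 2 s \left(-4 + s\right)$
$\left(- \frac{89}{K{\left(C{\left(-2,D{\left(-1 - 1 \right)} \right)} \right)}}\right)^{2} = \left(- \frac{89}{2 \left(6 - -2\right) \left(-4 + \left(6 - -2\right)\right)}\right)^{2} = \left(- \frac{89}{2 \left(6 + 2\right) \left(-4 + \left(6 + 2\right)\right)}\right)^{2} = \left(- \frac{89}{2 \cdot 8 \left(-4 + 8\right)}\right)^{2} = \left(- \frac{89}{2 \cdot 8 \cdot 4}\right)^{2} = \left(- \frac{89}{64}\right)^{2} = \frac{7921}{4096}$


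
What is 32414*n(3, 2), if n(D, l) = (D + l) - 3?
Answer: 64828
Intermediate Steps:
n(D, l) = -3 + D + l
32414*n(3, 2) = 32414*(-3 + 3 + 2) = 32414*2 = 64828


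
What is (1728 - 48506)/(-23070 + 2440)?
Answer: 23389/10315 ≈ 2.2675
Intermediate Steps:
(1728 - 48506)/(-23070 + 2440) = -46778/(-20630) = -46778*(-1/20630) = 23389/10315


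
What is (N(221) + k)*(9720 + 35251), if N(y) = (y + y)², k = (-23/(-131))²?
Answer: 150771669363143/17161 ≈ 8.7857e+9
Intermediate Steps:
k = 529/17161 (k = (-23*(-1/131))² = (23/131)² = 529/17161 ≈ 0.030826)
N(y) = 4*y² (N(y) = (2*y)² = 4*y²)
(N(221) + k)*(9720 + 35251) = (4*221² + 529/17161)*(9720 + 35251) = (4*48841 + 529/17161)*44971 = (195364 + 529/17161)*44971 = (3352642133/17161)*44971 = 150771669363143/17161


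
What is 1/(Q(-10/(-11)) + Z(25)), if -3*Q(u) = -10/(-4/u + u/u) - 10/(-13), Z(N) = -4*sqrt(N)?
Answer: -663/14080 ≈ -0.047088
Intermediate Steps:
Q(u) = -10/39 + 10/(3*(1 - 4/u)) (Q(u) = -(-10/(-4/u + u/u) - 10/(-13))/3 = -(-10/(-4/u + 1) - 10*(-1/13))/3 = -(-10/(1 - 4/u) + 10/13)/3 = -(10/13 - 10/(1 - 4/u))/3 = -10/39 + 10/(3*(1 - 4/u)))
1/(Q(-10/(-11)) + Z(25)) = 1/(40*(1 + 3*(-10/(-11)))/(39*(-4 - 10/(-11))) - 4*sqrt(25)) = 1/(40*(1 + 3*(-10*(-1/11)))/(39*(-4 - 10*(-1/11))) - 4*5) = 1/(40*(1 + 3*(10/11))/(39*(-4 + 10/11)) - 20) = 1/(40*(1 + 30/11)/(39*(-34/11)) - 20) = 1/((40/39)*(-11/34)*(41/11) - 20) = 1/(-820/663 - 20) = 1/(-14080/663) = -663/14080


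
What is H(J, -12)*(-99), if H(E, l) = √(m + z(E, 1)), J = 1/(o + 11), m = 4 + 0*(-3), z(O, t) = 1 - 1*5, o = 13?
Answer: 0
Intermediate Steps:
z(O, t) = -4 (z(O, t) = 1 - 5 = -4)
m = 4 (m = 4 + 0 = 4)
J = 1/24 (J = 1/(13 + 11) = 1/24 ≈ 0.041667)
H(E, l) = 0 (H(E, l) = √(4 - 4) = √0 = 0)
H(J, -12)*(-99) = 0*(-99) = 0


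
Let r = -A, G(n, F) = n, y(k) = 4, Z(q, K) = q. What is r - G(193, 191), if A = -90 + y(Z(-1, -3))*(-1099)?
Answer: 4293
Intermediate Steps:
A = -4486 (A = -90 + 4*(-1099) = -90 - 4396 = -4486)
r = 4486 (r = -1*(-4486) = 4486)
r - G(193, 191) = 4486 - 1*193 = 4486 - 193 = 4293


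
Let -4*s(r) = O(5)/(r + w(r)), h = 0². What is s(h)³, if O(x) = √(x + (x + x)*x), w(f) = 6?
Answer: -55*√55/13824 ≈ -0.029506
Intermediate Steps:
h = 0
O(x) = √(x + 2*x²) (O(x) = √(x + (2*x)*x) = √(x + 2*x²))
s(r) = -√55/(4*(6 + r)) (s(r) = -√(5*(1 + 2*5))/(4*(r + 6)) = -√(5*(1 + 10))/(4*(6 + r)) = -√(5*11)/(4*(6 + r)) = -√55/(4*(6 + r)))
s(h)³ = (-√55/(24 + 4*0))³ = (-√55/(24 + 0))³ = (-1*√55/24)³ = (-1*√55*1/24)³ = (-√55/24)³ = -55*√55/13824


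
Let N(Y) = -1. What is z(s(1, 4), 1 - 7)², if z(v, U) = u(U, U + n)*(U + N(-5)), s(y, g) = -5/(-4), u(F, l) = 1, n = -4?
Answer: 49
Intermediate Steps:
s(y, g) = 5/4 (s(y, g) = -5*(-¼) = 5/4)
z(v, U) = -1 + U (z(v, U) = 1*(U - 1) = 1*(-1 + U) = -1 + U)
z(s(1, 4), 1 - 7)² = (-1 + (1 - 7))² = (-1 - 6)² = (-7)² = 49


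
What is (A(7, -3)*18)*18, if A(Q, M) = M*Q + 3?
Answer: -5832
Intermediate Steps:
A(Q, M) = 3 + M*Q
(A(7, -3)*18)*18 = ((3 - 3*7)*18)*18 = ((3 - 21)*18)*18 = -18*18*18 = -324*18 = -5832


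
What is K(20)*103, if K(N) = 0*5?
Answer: 0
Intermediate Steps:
K(N) = 0
K(20)*103 = 0*103 = 0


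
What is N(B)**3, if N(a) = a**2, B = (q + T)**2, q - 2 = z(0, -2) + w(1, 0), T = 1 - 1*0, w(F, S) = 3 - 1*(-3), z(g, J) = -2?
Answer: 13841287201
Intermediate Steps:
w(F, S) = 6 (w(F, S) = 3 + 3 = 6)
T = 1 (T = 1 + 0 = 1)
q = 6 (q = 2 + (-2 + 6) = 2 + 4 = 6)
B = 49 (B = (6 + 1)**2 = 7**2 = 49)
N(B)**3 = (49**2)**3 = 2401**3 = 13841287201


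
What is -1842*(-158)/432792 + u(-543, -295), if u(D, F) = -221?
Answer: -7946333/36066 ≈ -220.33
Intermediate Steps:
-1842*(-158)/432792 + u(-543, -295) = -1842*(-158)/432792 - 221 = 291036*(1/432792) - 221 = 24253/36066 - 221 = -7946333/36066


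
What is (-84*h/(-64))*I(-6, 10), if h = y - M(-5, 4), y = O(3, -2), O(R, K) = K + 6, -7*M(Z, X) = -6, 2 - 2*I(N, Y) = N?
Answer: 33/2 ≈ 16.500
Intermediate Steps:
I(N, Y) = 1 - N/2
M(Z, X) = 6/7 (M(Z, X) = -⅐*(-6) = 6/7)
O(R, K) = 6 + K
y = 4 (y = 6 - 2 = 4)
h = 22/7 (h = 4 - 1*6/7 = 4 - 6/7 = 22/7 ≈ 3.1429)
(-84*h/(-64))*I(-6, 10) = (-264/(-64))*(1 - ½*(-6)) = (-264*(-1)/64)*(1 + 3) = -84*(-11/224)*4 = (33/8)*4 = 33/2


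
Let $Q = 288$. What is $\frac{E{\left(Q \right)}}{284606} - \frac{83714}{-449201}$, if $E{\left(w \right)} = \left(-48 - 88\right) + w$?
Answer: $\frac{11946892618}{63922649903} \approx 0.1869$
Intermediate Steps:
$E{\left(w \right)} = -136 + w$
$\frac{E{\left(Q \right)}}{284606} - \frac{83714}{-449201} = \frac{-136 + 288}{284606} - \frac{83714}{-449201} = 152 \cdot \frac{1}{284606} - - \frac{83714}{449201} = \frac{76}{142303} + \frac{83714}{449201} = \frac{11946892618}{63922649903}$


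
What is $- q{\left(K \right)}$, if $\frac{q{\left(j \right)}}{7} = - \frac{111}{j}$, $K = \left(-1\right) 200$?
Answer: $- \frac{777}{200} \approx -3.885$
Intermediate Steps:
$K = -200$
$q{\left(j \right)} = - \frac{777}{j}$ ($q{\left(j \right)} = 7 \left(- \frac{111}{j}\right) = - \frac{777}{j}$)
$- q{\left(K \right)} = - \frac{-777}{-200} = - \frac{\left(-777\right) \left(-1\right)}{200} = \left(-1\right) \frac{777}{200} = - \frac{777}{200}$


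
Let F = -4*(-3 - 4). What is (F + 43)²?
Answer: 5041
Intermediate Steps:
F = 28 (F = -4*(-7) = 28)
(F + 43)² = (28 + 43)² = 71² = 5041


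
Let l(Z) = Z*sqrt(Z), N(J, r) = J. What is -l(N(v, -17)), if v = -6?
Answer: 6*I*sqrt(6) ≈ 14.697*I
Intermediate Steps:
l(Z) = Z**(3/2)
-l(N(v, -17)) = -(-6)**(3/2) = -(-6)*I*sqrt(6) = 6*I*sqrt(6)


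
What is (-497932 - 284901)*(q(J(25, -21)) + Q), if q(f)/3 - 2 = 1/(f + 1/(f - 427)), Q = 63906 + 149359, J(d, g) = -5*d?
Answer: -11520100454472295/69001 ≈ -1.6696e+11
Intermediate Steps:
Q = 213265
q(f) = 6 + 3/(f + 1/(-427 + f)) (q(f) = 6 + 3/(f + 1/(f - 427)) = 6 + 3/(f + 1/(-427 + f)))
(-497932 - 284901)*(q(J(25, -21)) + Q) = (-497932 - 284901)*(3*(-425 - (-4265)*25 + 2*(-5*25)**2)/(1 + (-5*25)**2 - (-2135)*25) + 213265) = -782833*(3*(-425 - 853*(-125) + 2*(-125)**2)/(1 + (-125)**2 - 427*(-125)) + 213265) = -782833*(3*(-425 + 106625 + 2*15625)/(1 + 15625 + 53375) + 213265) = -782833*(3*(-425 + 106625 + 31250)/69001 + 213265) = -782833*(3*(1/69001)*137450 + 213265) = -782833*(412350/69001 + 213265) = -782833*14715910615/69001 = -11520100454472295/69001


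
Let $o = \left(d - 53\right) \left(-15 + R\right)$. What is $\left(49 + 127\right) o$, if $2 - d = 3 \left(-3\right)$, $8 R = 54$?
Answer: $60984$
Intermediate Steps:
$R = \frac{27}{4}$ ($R = \frac{1}{8} \cdot 54 = \frac{27}{4} \approx 6.75$)
$d = 11$ ($d = 2 - 3 \left(-3\right) = 2 - -9 = 2 + 9 = 11$)
$o = \frac{693}{2}$ ($o = \left(11 - 53\right) \left(-15 + \frac{27}{4}\right) = \left(-42\right) \left(- \frac{33}{4}\right) = \frac{693}{2} \approx 346.5$)
$\left(49 + 127\right) o = \left(49 + 127\right) \frac{693}{2} = 176 \cdot \frac{693}{2} = 60984$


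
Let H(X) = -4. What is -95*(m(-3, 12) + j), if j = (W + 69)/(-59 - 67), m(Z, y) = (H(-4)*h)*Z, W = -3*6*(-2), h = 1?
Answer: -6365/6 ≈ -1060.8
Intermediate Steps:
W = 36 (W = -18*(-2) = 36)
m(Z, y) = -4*Z (m(Z, y) = (-4*1)*Z = -4*Z)
j = -⅚ (j = (36 + 69)/(-59 - 67) = 105/(-126) = 105*(-1/126) = -⅚ ≈ -0.83333)
-95*(m(-3, 12) + j) = -95*(-4*(-3) - ⅚) = -95*(12 - ⅚) = -95*67/6 = -6365/6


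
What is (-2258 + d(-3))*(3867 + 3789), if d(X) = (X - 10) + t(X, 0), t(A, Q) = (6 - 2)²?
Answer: -17264280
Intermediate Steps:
t(A, Q) = 16 (t(A, Q) = 4² = 16)
d(X) = 6 + X (d(X) = (X - 10) + 16 = (-10 + X) + 16 = 6 + X)
(-2258 + d(-3))*(3867 + 3789) = (-2258 + (6 - 3))*(3867 + 3789) = (-2258 + 3)*7656 = -2255*7656 = -17264280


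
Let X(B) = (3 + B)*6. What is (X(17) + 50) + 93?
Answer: 263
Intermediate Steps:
X(B) = 18 + 6*B
(X(17) + 50) + 93 = ((18 + 6*17) + 50) + 93 = ((18 + 102) + 50) + 93 = (120 + 50) + 93 = 170 + 93 = 263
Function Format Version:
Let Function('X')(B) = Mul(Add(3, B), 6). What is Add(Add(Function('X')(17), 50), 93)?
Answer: 263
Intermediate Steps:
Function('X')(B) = Add(18, Mul(6, B))
Add(Add(Function('X')(17), 50), 93) = Add(Add(Add(18, Mul(6, 17)), 50), 93) = Add(Add(Add(18, 102), 50), 93) = Add(Add(120, 50), 93) = Add(170, 93) = 263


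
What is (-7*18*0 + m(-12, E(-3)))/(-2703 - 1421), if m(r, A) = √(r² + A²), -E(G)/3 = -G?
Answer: -15/4124 ≈ -0.0036372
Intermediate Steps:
E(G) = 3*G (E(G) = -(-3)*G = 3*G)
m(r, A) = √(A² + r²)
(-7*18*0 + m(-12, E(-3)))/(-2703 - 1421) = (-7*18*0 + √((3*(-3))² + (-12)²))/(-2703 - 1421) = (-126*0 + √((-9)² + 144))/(-4124) = (0 + √(81 + 144))*(-1/4124) = (0 + √225)*(-1/4124) = (0 + 15)*(-1/4124) = 15*(-1/4124) = -15/4124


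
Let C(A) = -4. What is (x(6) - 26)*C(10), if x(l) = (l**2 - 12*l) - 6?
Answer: 272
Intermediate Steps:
x(l) = -6 + l**2 - 12*l
(x(6) - 26)*C(10) = ((-6 + 6**2 - 12*6) - 26)*(-4) = ((-6 + 36 - 72) - 26)*(-4) = (-42 - 26)*(-4) = -68*(-4) = 272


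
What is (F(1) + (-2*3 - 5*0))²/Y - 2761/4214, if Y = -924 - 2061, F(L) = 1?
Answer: -1669387/2515758 ≈ -0.66357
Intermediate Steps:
Y = -2985
(F(1) + (-2*3 - 5*0))²/Y - 2761/4214 = (1 + (-2*3 - 5*0))²/(-2985) - 2761/4214 = (1 + (-6 + 0))²*(-1/2985) - 2761*1/4214 = (1 - 6)²*(-1/2985) - 2761/4214 = (-5)²*(-1/2985) - 2761/4214 = 25*(-1/2985) - 2761/4214 = -5/597 - 2761/4214 = -1669387/2515758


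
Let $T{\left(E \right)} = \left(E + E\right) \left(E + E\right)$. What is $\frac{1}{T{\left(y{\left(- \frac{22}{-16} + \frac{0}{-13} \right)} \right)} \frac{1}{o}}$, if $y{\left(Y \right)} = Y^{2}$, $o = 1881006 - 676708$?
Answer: $\frac{1233201152}{14641} \approx 84229.0$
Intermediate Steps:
$o = 1204298$
$T{\left(E \right)} = 4 E^{2}$ ($T{\left(E \right)} = 2 E 2 E = 4 E^{2}$)
$\frac{1}{T{\left(y{\left(- \frac{22}{-16} + \frac{0}{-13} \right)} \right)} \frac{1}{o}} = \frac{1}{4 \left(\left(- \frac{22}{-16} + \frac{0}{-13}\right)^{2}\right)^{2} \cdot \frac{1}{1204298}} = \frac{1}{4 \left(\left(\left(-22\right) \left(- \frac{1}{16}\right) + 0 \left(- \frac{1}{13}\right)\right)^{2}\right)^{2} \cdot \frac{1}{1204298}} = \frac{1}{4 \left(\left(\frac{11}{8} + 0\right)^{2}\right)^{2} \cdot \frac{1}{1204298}} = \frac{1}{4 \left(\left(\frac{11}{8}\right)^{2}\right)^{2} \cdot \frac{1}{1204298}} = \frac{1}{4 \left(\frac{121}{64}\right)^{2} \cdot \frac{1}{1204298}} = \frac{1}{4 \cdot \frac{14641}{4096} \cdot \frac{1}{1204298}} = \frac{1}{\frac{14641}{1024} \cdot \frac{1}{1204298}} = \frac{1}{\frac{14641}{1233201152}} = \frac{1233201152}{14641}$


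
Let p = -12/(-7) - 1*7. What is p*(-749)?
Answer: 3959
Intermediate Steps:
p = -37/7 (p = -12*(-⅐) - 7 = 12/7 - 7 = -37/7 ≈ -5.2857)
p*(-749) = -37/7*(-749) = 3959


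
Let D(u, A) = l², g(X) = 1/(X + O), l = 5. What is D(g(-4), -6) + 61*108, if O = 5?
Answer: 6613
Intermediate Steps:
g(X) = 1/(5 + X) (g(X) = 1/(X + 5) = 1/(5 + X))
D(u, A) = 25 (D(u, A) = 5² = 25)
D(g(-4), -6) + 61*108 = 25 + 61*108 = 25 + 6588 = 6613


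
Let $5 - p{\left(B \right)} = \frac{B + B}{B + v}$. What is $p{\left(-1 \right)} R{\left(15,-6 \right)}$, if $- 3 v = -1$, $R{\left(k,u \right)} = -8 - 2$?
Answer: $-20$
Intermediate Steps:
$R{\left(k,u \right)} = -10$
$v = \frac{1}{3}$ ($v = \left(- \frac{1}{3}\right) \left(-1\right) = \frac{1}{3} \approx 0.33333$)
$p{\left(B \right)} = 5 - \frac{2 B}{\frac{1}{3} + B}$ ($p{\left(B \right)} = 5 - \frac{B + B}{B + \frac{1}{3}} = 5 - \frac{2 B}{\frac{1}{3} + B}$)
$p{\left(-1 \right)} R{\left(15,-6 \right)} = \frac{5 + 9 \left(-1\right)}{1 + 3 \left(-1\right)} \left(-10\right) = \frac{5 - 9}{1 - 3} \left(-10\right) = \frac{1}{-2} \left(-4\right) \left(-10\right) = \left(- \frac{1}{2}\right) \left(-4\right) \left(-10\right) = 2 \left(-10\right) = -20$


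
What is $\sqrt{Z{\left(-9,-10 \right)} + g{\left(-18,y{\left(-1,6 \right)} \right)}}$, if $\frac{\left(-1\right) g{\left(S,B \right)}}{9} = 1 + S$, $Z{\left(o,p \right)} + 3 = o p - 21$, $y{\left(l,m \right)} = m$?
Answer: $\sqrt{219} \approx 14.799$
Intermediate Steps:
$Z{\left(o,p \right)} = -24 + o p$ ($Z{\left(o,p \right)} = -3 + \left(o p - 21\right) = -3 + \left(-21 + o p\right) = -24 + o p$)
$g{\left(S,B \right)} = -9 - 9 S$ ($g{\left(S,B \right)} = - 9 \left(1 + S\right) = -9 - 9 S$)
$\sqrt{Z{\left(-9,-10 \right)} + g{\left(-18,y{\left(-1,6 \right)} \right)}} = \sqrt{\left(-24 - -90\right) - -153} = \sqrt{\left(-24 + 90\right) + \left(-9 + 162\right)} = \sqrt{66 + 153} = \sqrt{219}$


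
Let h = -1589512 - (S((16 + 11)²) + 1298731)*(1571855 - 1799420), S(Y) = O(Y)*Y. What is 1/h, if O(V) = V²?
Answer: 1/88458887709788 ≈ 1.1305e-14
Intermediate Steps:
S(Y) = Y³ (S(Y) = Y²*Y = Y³)
h = 88458887709788 (h = -1589512 - (((16 + 11)²)³ + 1298731)*(1571855 - 1799420) = -1589512 - ((27²)³ + 1298731)*(-227565) = -1589512 - (729³ + 1298731)*(-227565) = -1589512 - (387420489 + 1298731)*(-227565) = -1589512 - 388719220*(-227565) = -1589512 - 1*(-88458889299300) = -1589512 + 88458889299300 = 88458887709788)
1/h = 1/88458887709788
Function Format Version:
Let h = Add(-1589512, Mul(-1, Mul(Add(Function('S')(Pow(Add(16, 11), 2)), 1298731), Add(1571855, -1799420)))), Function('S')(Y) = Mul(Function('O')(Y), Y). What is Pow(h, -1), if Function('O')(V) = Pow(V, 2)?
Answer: Rational(1, 88458887709788) ≈ 1.1305e-14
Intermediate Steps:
Function('S')(Y) = Pow(Y, 3) (Function('S')(Y) = Mul(Pow(Y, 2), Y) = Pow(Y, 3))
h = 88458887709788 (h = Add(-1589512, Mul(-1, Mul(Add(Pow(Pow(Add(16, 11), 2), 3), 1298731), Add(1571855, -1799420)))) = Add(-1589512, Mul(-1, Mul(Add(Pow(Pow(27, 2), 3), 1298731), -227565))) = Add(-1589512, Mul(-1, Mul(Add(Pow(729, 3), 1298731), -227565))) = Add(-1589512, Mul(-1, Mul(Add(387420489, 1298731), -227565))) = Add(-1589512, Mul(-1, Mul(388719220, -227565))) = Add(-1589512, Mul(-1, -88458889299300)) = Add(-1589512, 88458889299300) = 88458887709788)
Pow(h, -1) = Pow(88458887709788, -1) = Rational(1, 88458887709788)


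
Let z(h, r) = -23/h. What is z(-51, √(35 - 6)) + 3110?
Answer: 158633/51 ≈ 3110.4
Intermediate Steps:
z(-51, √(35 - 6)) + 3110 = -23/(-51) + 3110 = -23*(-1/51) + 3110 = 23/51 + 3110 = 158633/51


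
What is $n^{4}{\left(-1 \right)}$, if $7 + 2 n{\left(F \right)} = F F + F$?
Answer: $\frac{2401}{16} \approx 150.06$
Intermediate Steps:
$n{\left(F \right)} = - \frac{7}{2} + \frac{F}{2} + \frac{F^{2}}{2}$ ($n{\left(F \right)} = - \frac{7}{2} + \frac{F F + F}{2} = - \frac{7}{2} + \frac{F^{2} + F}{2} = - \frac{7}{2} + \frac{F + F^{2}}{2} = - \frac{7}{2} + \left(\frac{F}{2} + \frac{F^{2}}{2}\right) = - \frac{7}{2} + \frac{F}{2} + \frac{F^{2}}{2}$)
$n^{4}{\left(-1 \right)} = \left(- \frac{7}{2} + \frac{1}{2} \left(-1\right) + \frac{\left(-1\right)^{2}}{2}\right)^{4} = \left(- \frac{7}{2} - \frac{1}{2} + \frac{1}{2} \cdot 1\right)^{4} = \left(- \frac{7}{2} - \frac{1}{2} + \frac{1}{2}\right)^{4} = \left(- \frac{7}{2}\right)^{4} = \frac{2401}{16}$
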